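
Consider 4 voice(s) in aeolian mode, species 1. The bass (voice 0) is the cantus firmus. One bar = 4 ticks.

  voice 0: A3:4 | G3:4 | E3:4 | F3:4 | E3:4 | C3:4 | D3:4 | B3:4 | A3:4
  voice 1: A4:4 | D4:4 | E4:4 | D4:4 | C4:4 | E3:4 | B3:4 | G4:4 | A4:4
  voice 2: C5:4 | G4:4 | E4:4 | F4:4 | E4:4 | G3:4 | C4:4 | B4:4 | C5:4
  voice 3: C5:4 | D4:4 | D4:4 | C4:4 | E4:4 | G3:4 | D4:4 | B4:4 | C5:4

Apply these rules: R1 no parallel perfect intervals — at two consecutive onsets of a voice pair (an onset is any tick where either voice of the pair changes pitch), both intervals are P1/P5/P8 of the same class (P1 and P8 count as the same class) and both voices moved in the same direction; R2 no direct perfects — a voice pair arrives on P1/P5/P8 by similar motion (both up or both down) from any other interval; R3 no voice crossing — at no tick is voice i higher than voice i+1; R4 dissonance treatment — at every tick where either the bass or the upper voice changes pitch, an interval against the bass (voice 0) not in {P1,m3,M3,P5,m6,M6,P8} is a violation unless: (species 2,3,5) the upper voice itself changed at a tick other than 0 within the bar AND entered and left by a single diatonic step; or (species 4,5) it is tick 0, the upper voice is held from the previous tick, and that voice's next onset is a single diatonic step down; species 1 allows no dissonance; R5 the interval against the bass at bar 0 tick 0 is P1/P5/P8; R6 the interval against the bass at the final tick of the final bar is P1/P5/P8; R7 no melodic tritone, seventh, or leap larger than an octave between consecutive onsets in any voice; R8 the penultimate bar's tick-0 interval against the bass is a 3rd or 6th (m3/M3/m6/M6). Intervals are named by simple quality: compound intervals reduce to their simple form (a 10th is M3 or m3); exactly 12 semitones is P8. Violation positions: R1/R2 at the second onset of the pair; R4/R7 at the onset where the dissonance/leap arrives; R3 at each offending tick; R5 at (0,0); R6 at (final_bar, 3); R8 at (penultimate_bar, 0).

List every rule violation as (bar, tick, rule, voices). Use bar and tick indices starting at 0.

bar 0: v0=A3 v1=A4 v2=C5 v3=C5 downbeat m3
bar 1: v0=G3 v1=D4 v2=G4 v3=D4 downbeat P5
bar 2: v0=E3 v1=E4 v2=E4 v3=D4 downbeat m7
bar 3: v0=F3 v1=D4 v2=F4 v3=C4 downbeat P5
bar 4: v0=E3 v1=C4 v2=E4 v3=E4 downbeat P8
bar 5: v0=C3 v1=E3 v2=G3 v3=G3 downbeat P5
bar 6: v0=D3 v1=B3 v2=C4 v3=D4 downbeat P8
bar 7: v0=B3 v1=G4 v2=B4 v3=B4 downbeat P8
bar 8: v0=A3 v1=A4 v2=C5 v3=C5 downbeat m3
  -> R5 @ bar 0 tick 0 v(0, 2): opens on m3
  -> R5 @ bar 0 tick 0 v(0, 3): opens on m3
  -> R2 @ bar 1 tick 0 v(0, 1): A3/A4 P8 -> G3/D4 P5 similar
  -> R2 @ bar 1 tick 0 v(0, 2): A3/C5 m3 -> G3/G4 P8 similar
  -> R2 @ bar 1 tick 0 v(0, 3): A3/C5 m3 -> G3/D4 P5 similar
  -> R2 @ bar 1 tick 0 v(1, 3): A4/C5 m3 -> D4/D4 P1 similar
  -> R3 @ bar 1 tick 0 v(2, 3): G4 above D4
  -> R7 @ bar 1 tick 0 v(3,): C5->D4 leap 10st
  -> R3 @ bar 1 tick 1 v(2, 3): G4 above D4
  -> R3 @ bar 1 tick 2 v(2, 3): G4 above D4
  -> R3 @ bar 1 tick 3 v(2, 3): G4 above D4
  -> R1 @ bar 2 tick 0 v(0, 2): G3/G4 P8 -> E3/E4 P8 similar
  -> R3 @ bar 2 tick 0 v(2, 3): E4 above D4
  -> R4 @ bar 2 tick 0 v(0, 3): E3/D4 m7 untreated
  -> R3 @ bar 2 tick 1 v(2, 3): E4 above D4
  -> R3 @ bar 2 tick 2 v(2, 3): E4 above D4
  -> R3 @ bar 2 tick 3 v(2, 3): E4 above D4
  -> R1 @ bar 3 tick 0 v(0, 2): E3/E4 P8 -> F3/F4 P8 similar
  -> R3 @ bar 3 tick 0 v(2, 3): F4 above C4
  -> R3 @ bar 3 tick 1 v(2, 3): F4 above C4
  -> R3 @ bar 3 tick 2 v(2, 3): F4 above C4
  -> R3 @ bar 3 tick 3 v(2, 3): F4 above C4
  -> R1 @ bar 4 tick 0 v(0, 2): F3/F4 P8 -> E3/E4 P8 similar
  -> R1 @ bar 5 tick 0 v(2, 3): E4/E4 P1 -> G3/G3 P1 similar
  -> R2 @ bar 5 tick 0 v(0, 2): E3/E4 P8 -> C3/G3 P5 similar
  -> R2 @ bar 5 tick 0 v(0, 3): E3/E4 P8 -> C3/G3 P5 similar
  -> R2 @ bar 6 tick 0 v(0, 3): C3/G3 P5 -> D3/D4 P8 similar
  -> R4 @ bar 6 tick 0 v(0, 2): D3/C4 m7 untreated
  -> R1 @ bar 7 tick 0 v(0, 3): D3/D4 P8 -> B3/B4 P8 similar
  -> R2 @ bar 7 tick 0 v(0, 2): D3/C4 m7 -> B3/B4 P8 similar
  -> R2 @ bar 7 tick 0 v(2, 3): C4/D4 M2 -> B4/B4 P1 similar
  -> R7 @ bar 7 tick 0 v(2,): C4->B4 leap 11st
  -> R8 @ bar 7 tick 0 v(0, 2): penult P8 not 3rd/6th
  -> R8 @ bar 7 tick 0 v(0, 3): penult P8 not 3rd/6th
  -> R1 @ bar 8 tick 0 v(2, 3): B4/B4 P1 -> C5/C5 P1 similar
  -> R6 @ bar 8 tick 3 v(0, 2): closes on m3
  -> R6 @ bar 8 tick 3 v(0, 3): closes on m3

(0, 0, R5, (0, 2))
(0, 0, R5, (0, 3))
(1, 0, R2, (0, 1))
(1, 0, R2, (0, 2))
(1, 0, R2, (0, 3))
(1, 0, R2, (1, 3))
(1, 0, R3, (2, 3))
(1, 0, R7, (3,))
(1, 1, R3, (2, 3))
(1, 2, R3, (2, 3))
(1, 3, R3, (2, 3))
(2, 0, R1, (0, 2))
(2, 0, R3, (2, 3))
(2, 0, R4, (0, 3))
(2, 1, R3, (2, 3))
(2, 2, R3, (2, 3))
(2, 3, R3, (2, 3))
(3, 0, R1, (0, 2))
(3, 0, R3, (2, 3))
(3, 1, R3, (2, 3))
(3, 2, R3, (2, 3))
(3, 3, R3, (2, 3))
(4, 0, R1, (0, 2))
(5, 0, R1, (2, 3))
(5, 0, R2, (0, 2))
(5, 0, R2, (0, 3))
(6, 0, R2, (0, 3))
(6, 0, R4, (0, 2))
(7, 0, R1, (0, 3))
(7, 0, R2, (0, 2))
(7, 0, R2, (2, 3))
(7, 0, R7, (2,))
(7, 0, R8, (0, 2))
(7, 0, R8, (0, 3))
(8, 0, R1, (2, 3))
(8, 3, R6, (0, 2))
(8, 3, R6, (0, 3))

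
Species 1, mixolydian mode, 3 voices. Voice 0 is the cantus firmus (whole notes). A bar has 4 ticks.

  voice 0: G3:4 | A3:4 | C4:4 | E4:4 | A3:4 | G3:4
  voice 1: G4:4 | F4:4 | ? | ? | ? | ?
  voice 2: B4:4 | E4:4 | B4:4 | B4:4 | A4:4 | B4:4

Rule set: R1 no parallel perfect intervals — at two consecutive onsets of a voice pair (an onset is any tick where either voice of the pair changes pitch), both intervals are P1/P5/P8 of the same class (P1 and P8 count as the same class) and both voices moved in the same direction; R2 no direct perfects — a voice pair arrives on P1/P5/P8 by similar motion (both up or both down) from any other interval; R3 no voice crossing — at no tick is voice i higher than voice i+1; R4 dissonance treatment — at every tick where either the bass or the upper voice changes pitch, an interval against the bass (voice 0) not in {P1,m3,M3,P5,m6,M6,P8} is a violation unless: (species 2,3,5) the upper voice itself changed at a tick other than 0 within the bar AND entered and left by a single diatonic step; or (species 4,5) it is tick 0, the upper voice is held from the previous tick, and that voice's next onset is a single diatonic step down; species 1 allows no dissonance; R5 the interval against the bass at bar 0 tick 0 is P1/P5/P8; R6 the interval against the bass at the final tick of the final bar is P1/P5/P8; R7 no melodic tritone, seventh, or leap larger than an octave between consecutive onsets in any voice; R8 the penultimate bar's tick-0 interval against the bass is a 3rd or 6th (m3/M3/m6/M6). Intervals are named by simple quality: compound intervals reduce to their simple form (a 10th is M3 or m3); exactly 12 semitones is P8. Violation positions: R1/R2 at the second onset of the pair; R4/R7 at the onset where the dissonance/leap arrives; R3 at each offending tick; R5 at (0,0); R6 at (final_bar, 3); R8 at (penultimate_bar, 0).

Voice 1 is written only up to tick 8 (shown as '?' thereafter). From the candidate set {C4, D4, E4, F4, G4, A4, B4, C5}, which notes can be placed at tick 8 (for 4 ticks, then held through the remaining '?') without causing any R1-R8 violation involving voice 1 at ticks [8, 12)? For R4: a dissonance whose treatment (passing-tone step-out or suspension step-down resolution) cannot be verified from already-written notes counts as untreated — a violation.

C4: legal
D4: violates R4
E4: legal
F4: violates R4
G4: violates R2
A4: legal
B4: violates R2,R4,R7
C5: violates R2,R3

{A4, C4, E4}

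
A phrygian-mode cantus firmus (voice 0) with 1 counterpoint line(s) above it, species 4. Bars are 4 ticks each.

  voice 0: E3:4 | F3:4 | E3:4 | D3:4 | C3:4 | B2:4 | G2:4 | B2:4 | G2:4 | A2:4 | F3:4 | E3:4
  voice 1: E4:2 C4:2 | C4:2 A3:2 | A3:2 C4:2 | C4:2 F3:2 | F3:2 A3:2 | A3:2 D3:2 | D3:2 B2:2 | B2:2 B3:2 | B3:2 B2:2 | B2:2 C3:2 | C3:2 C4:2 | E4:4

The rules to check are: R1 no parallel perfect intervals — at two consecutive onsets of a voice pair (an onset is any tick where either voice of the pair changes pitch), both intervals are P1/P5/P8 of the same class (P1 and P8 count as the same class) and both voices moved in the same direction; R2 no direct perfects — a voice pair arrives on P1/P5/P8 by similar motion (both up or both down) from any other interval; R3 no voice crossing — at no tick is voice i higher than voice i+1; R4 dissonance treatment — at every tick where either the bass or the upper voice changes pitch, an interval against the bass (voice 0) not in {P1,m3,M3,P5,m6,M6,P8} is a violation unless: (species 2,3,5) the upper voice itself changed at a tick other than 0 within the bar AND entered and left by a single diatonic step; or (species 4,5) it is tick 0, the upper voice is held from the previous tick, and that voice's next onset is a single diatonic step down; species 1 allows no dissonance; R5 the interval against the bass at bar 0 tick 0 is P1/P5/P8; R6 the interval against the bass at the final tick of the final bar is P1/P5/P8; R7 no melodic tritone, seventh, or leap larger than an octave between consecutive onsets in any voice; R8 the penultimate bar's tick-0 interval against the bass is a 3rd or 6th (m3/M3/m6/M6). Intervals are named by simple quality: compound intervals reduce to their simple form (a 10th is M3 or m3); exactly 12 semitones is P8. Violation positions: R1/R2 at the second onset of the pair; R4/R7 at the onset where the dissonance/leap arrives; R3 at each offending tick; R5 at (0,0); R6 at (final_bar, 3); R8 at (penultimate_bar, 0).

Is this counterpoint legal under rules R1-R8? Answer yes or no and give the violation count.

No (9 violations)

bar 0: v0=E3 v1=E4 (P8)
bar 1: v0=F3 v1=C4 (P5)
bar 2: v0=E3 v1=A3 (P4)
bar 3: v0=D3 v1=C4 (m7)
bar 4: v0=C3 v1=F3 (P4)
bar 5: v0=B2 v1=A3 (m7)
bar 6: v0=G2 v1=D3 (P5)
bar 7: v0=B2 v1=B2 (P1)
bar 8: v0=G2 v1=B3 (M3)
bar 9: v0=A2 v1=B2 (M2)
bar 10: v0=F3 v1=C3 (P4)
bar 11: v0=E3 v1=E4 (P8)
  R4 @ bar2.0: E3/A3 P4 untreated
  R4 @ bar3.0: D3/C4 m7 untreated
  R4 @ bar4.0: C3/F3 P4 untreated
  R4 @ bar5.0: B2/A3 m7 untreated
  R4 @ bar9.0: A2/B2 M2 untreated
  R3 @ bar10.0: F3 above C3
  R4 @ bar10.0: F3/C3 P4 untreated
  R8 @ bar10.0: penult P4 not 3rd/6th
  R3 @ bar10.1: F3 above C3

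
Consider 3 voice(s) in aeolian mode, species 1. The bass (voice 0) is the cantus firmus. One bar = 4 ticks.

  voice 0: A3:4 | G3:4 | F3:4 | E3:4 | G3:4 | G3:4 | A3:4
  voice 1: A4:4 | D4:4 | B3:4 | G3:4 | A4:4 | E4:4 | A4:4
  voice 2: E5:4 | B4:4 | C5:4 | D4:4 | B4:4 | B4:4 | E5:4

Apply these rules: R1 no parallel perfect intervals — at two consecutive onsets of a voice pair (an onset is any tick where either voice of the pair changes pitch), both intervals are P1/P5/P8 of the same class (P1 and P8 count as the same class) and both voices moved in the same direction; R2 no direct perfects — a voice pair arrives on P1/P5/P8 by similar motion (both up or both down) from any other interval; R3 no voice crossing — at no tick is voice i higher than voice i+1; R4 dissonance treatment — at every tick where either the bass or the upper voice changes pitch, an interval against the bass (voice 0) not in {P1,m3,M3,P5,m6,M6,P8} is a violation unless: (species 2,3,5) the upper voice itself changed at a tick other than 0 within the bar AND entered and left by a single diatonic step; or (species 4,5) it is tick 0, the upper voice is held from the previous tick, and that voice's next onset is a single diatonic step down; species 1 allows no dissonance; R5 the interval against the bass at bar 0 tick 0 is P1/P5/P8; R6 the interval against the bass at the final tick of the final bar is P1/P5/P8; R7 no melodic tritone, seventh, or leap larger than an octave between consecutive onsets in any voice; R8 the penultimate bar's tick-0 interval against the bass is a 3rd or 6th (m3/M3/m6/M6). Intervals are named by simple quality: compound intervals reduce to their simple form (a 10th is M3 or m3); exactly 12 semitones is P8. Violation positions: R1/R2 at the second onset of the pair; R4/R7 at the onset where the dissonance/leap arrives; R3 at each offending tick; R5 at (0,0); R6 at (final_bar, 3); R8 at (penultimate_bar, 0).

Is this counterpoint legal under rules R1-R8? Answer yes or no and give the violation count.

No (10 violations)

bar 0: v0=A3 v1=A4 v2=E5 (P5)
bar 1: v0=G3 v1=D4 v2=B4 (M3)
bar 2: v0=F3 v1=B3 v2=C5 (P5)
bar 3: v0=E3 v1=G3 v2=D4 (m7)
bar 4: v0=G3 v1=A4 v2=B4 (M3)
bar 5: v0=G3 v1=E4 v2=B4 (M3)
bar 6: v0=A3 v1=A4 v2=E5 (P5)
  R2 @ bar1.0: A3/A4 P8 -> G3/D4 P5 similar
  R4 @ bar2.0: F3/B3 TT untreated
  R2 @ bar3.0: B3/C5 m2 -> G3/D4 P5 similar
  R4 @ bar3.0: E3/D4 m7 untreated
  R7 @ bar3.0: C5->D4 leap 10st
  R4 @ bar4.0: G3/A4 M2 untreated
  R7 @ bar4.0: G3->A4 leap 14st
  R1 @ bar6.0: E4/B4 P5 -> A4/E5 P5 similar
  R2 @ bar6.0: G3/E4 M6 -> A3/A4 P8 similar
  R2 @ bar6.0: G3/B4 M3 -> A3/E5 P5 similar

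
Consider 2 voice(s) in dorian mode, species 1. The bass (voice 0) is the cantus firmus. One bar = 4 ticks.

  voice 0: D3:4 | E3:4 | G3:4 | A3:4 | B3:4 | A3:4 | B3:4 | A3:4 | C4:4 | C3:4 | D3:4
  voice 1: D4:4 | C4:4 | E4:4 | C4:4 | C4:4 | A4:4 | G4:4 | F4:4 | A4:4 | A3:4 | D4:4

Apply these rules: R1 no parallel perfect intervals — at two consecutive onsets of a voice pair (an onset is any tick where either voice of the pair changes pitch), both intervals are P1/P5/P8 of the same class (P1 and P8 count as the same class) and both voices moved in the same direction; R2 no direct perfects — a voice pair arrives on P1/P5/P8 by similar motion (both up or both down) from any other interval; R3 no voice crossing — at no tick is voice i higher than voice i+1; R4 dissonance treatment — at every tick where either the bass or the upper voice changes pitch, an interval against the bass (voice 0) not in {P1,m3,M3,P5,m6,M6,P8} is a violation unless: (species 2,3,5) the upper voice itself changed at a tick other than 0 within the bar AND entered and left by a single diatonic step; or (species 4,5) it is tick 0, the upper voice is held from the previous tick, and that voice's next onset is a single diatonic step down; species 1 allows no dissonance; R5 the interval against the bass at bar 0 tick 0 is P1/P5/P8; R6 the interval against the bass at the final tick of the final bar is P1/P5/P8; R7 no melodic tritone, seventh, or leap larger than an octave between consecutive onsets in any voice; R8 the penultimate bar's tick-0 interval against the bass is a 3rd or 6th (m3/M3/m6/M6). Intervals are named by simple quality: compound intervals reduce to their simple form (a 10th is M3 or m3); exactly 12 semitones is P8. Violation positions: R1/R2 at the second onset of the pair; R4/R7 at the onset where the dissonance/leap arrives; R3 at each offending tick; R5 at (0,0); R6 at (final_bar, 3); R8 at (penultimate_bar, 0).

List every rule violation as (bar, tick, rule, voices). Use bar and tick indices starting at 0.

bar 0: v0=D3 v1=D4 downbeat P8
bar 1: v0=E3 v1=C4 downbeat m6
bar 2: v0=G3 v1=E4 downbeat M6
bar 3: v0=A3 v1=C4 downbeat m3
bar 4: v0=B3 v1=C4 downbeat m2
bar 5: v0=A3 v1=A4 downbeat P8
bar 6: v0=B3 v1=G4 downbeat m6
bar 7: v0=A3 v1=F4 downbeat m6
bar 8: v0=C4 v1=A4 downbeat M6
bar 9: v0=C3 v1=A3 downbeat M6
bar 10: v0=D3 v1=D4 downbeat P8
  -> R4 @ bar 4 tick 0 v(0, 1): B3/C4 m2 untreated
  -> R2 @ bar 10 tick 0 v(0, 1): C3/A3 M6 -> D3/D4 P8 similar

(4, 0, R4, (0, 1))
(10, 0, R2, (0, 1))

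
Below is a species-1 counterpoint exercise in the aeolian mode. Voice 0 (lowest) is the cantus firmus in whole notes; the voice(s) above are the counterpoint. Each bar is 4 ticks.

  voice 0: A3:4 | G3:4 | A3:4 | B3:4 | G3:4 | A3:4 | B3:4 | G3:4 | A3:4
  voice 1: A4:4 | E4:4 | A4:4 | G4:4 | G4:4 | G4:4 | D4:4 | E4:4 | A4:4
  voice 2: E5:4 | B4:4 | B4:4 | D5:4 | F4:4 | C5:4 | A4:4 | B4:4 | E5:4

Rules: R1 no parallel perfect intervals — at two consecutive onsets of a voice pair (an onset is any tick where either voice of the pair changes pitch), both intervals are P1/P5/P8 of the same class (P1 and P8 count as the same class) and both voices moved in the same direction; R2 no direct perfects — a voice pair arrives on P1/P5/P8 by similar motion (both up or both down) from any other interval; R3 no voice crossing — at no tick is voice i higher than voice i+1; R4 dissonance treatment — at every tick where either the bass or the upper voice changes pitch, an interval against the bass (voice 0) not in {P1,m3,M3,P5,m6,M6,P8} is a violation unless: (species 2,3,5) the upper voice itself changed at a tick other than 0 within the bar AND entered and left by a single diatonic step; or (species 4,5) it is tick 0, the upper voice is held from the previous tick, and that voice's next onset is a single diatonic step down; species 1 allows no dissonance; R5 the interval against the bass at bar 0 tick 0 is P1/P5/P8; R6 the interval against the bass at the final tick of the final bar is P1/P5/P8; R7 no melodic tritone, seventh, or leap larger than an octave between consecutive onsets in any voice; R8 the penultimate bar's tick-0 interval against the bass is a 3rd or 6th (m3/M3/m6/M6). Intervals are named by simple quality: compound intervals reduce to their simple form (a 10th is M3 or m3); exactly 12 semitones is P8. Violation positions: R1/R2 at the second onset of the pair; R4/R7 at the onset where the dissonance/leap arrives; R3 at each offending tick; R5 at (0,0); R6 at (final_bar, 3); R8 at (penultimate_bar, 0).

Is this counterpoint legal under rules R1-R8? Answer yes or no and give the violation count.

No (15 violations)

bar 0: v0=A3 v1=A4 v2=E5 (P5)
bar 1: v0=G3 v1=E4 v2=B4 (M3)
bar 2: v0=A3 v1=A4 v2=B4 (M2)
bar 3: v0=B3 v1=G4 v2=D5 (m3)
bar 4: v0=G3 v1=G4 v2=F4 (m7)
bar 5: v0=A3 v1=G4 v2=C5 (m3)
bar 6: v0=B3 v1=D4 v2=A4 (m7)
bar 7: v0=G3 v1=E4 v2=B4 (M3)
bar 8: v0=A3 v1=A4 v2=E5 (P5)
  R1 @ bar1.0: A4/E5 P5 -> E4/B4 P5 similar
  R2 @ bar2.0: G3/E4 M6 -> A3/A4 P8 similar
  R4 @ bar2.0: A3/B4 M2 untreated
  R3 @ bar4.0: G4 above F4
  R4 @ bar4.0: G3/F4 m7 untreated
  R3 @ bar4.1: G4 above F4
  R3 @ bar4.2: G4 above F4
  R3 @ bar4.3: G4 above F4
  R4 @ bar5.0: A3/G4 m7 untreated
  R2 @ bar6.0: G4/C5 P4 -> D4/A4 P5 similar
  R4 @ bar6.0: B3/A4 m7 untreated
  R1 @ bar7.0: D4/A4 P5 -> E4/B4 P5 similar
  R1 @ bar8.0: E4/B4 P5 -> A4/E5 P5 similar
  R2 @ bar8.0: G3/E4 M6 -> A3/A4 P8 similar
  R2 @ bar8.0: G3/B4 M3 -> A3/E5 P5 similar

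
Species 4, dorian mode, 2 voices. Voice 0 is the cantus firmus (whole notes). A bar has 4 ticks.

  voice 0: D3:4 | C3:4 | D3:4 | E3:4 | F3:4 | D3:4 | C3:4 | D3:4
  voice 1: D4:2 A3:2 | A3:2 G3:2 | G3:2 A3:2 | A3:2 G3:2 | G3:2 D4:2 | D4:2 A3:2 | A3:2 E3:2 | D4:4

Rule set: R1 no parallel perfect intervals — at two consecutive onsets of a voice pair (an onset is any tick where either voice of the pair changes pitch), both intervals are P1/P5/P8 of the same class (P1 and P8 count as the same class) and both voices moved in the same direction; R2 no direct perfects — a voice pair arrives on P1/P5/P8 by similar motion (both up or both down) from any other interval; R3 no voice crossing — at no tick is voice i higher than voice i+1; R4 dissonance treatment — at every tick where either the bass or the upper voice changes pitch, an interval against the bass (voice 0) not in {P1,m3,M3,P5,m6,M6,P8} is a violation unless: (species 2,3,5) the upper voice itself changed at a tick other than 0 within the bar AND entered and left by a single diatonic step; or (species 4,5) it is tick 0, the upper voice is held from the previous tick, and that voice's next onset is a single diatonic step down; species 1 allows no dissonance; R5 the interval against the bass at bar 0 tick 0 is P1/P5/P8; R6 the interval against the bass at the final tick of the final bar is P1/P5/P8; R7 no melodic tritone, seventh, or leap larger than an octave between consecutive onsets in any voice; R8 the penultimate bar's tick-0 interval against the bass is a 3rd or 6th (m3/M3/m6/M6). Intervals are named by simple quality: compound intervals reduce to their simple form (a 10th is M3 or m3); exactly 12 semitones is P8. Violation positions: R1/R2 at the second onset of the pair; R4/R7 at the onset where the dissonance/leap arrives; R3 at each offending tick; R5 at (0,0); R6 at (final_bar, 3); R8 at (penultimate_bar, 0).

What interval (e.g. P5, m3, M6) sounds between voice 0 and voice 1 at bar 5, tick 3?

P5

voice 0=D3 voice 1=A3 -> P5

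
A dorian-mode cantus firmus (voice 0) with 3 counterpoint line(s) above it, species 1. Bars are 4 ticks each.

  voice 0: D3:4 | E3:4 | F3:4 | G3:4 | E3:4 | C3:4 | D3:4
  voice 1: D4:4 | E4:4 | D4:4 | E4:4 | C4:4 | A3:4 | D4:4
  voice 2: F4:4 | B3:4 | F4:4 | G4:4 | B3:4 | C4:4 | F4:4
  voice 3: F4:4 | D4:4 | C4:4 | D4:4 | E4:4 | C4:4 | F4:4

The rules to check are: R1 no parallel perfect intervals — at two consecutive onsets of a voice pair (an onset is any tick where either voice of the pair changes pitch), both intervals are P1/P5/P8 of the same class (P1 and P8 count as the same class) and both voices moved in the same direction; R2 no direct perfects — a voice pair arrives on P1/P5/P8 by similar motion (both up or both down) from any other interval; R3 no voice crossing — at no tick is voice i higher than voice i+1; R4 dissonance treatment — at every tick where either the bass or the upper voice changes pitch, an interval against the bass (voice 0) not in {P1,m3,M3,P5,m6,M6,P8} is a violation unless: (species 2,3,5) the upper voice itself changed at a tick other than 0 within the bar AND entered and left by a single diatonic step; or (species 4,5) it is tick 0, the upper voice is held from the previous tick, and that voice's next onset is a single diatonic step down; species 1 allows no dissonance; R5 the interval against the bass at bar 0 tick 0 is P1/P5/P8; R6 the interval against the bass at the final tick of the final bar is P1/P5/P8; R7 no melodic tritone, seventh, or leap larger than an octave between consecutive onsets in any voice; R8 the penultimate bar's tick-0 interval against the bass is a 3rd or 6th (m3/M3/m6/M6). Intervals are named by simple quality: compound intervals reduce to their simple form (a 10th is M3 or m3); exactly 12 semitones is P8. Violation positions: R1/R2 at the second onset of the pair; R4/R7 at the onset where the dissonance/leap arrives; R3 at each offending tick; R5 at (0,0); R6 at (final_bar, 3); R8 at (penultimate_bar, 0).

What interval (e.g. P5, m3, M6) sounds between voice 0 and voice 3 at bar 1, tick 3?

m7

voice 0=E3 voice 3=D4 -> m7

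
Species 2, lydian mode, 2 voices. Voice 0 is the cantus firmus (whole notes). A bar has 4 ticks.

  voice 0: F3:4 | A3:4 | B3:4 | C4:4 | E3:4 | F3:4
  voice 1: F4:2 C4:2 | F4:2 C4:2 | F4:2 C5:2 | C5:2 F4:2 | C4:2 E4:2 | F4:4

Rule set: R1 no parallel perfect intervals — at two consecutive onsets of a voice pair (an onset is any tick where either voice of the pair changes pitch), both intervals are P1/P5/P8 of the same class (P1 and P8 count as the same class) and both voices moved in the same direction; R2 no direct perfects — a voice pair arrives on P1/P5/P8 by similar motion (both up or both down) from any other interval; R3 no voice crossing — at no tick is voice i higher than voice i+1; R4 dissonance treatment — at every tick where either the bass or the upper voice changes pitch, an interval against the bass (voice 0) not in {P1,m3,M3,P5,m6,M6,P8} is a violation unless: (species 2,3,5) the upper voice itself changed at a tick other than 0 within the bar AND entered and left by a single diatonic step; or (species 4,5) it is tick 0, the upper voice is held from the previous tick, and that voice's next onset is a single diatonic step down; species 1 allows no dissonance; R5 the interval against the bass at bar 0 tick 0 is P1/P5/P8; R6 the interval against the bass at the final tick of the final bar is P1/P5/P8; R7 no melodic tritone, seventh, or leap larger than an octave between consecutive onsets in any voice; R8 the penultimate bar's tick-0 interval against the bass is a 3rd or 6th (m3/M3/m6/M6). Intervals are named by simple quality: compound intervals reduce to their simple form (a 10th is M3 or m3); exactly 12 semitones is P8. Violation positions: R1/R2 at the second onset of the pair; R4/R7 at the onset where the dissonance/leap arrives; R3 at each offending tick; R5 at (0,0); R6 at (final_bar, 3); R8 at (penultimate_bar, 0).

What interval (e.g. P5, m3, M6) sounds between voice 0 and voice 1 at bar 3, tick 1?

P8

voice 0=C4 voice 1=C5 -> P8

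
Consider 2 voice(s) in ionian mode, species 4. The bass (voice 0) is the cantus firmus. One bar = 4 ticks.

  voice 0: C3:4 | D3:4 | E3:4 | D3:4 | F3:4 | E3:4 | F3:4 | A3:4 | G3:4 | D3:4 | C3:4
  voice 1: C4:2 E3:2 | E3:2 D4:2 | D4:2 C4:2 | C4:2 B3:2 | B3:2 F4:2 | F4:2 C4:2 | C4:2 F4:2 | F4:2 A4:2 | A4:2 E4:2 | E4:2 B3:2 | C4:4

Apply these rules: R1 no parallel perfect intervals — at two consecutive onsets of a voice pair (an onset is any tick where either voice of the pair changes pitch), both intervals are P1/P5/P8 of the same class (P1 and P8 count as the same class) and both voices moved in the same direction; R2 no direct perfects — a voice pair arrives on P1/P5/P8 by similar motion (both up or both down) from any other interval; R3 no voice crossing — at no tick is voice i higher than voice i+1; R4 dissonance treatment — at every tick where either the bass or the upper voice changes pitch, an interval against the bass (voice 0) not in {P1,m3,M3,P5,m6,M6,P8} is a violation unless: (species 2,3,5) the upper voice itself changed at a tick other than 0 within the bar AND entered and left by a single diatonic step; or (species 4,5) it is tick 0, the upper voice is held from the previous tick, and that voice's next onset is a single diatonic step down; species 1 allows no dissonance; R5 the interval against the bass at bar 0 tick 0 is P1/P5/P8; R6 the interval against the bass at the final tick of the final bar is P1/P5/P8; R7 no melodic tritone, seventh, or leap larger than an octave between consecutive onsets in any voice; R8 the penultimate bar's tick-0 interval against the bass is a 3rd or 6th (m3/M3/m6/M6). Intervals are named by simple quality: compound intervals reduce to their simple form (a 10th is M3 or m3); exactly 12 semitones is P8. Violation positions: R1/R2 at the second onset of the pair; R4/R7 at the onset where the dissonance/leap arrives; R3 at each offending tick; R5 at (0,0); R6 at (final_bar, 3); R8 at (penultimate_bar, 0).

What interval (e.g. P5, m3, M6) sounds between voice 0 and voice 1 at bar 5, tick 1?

m2

voice 0=E3 voice 1=F4 -> m2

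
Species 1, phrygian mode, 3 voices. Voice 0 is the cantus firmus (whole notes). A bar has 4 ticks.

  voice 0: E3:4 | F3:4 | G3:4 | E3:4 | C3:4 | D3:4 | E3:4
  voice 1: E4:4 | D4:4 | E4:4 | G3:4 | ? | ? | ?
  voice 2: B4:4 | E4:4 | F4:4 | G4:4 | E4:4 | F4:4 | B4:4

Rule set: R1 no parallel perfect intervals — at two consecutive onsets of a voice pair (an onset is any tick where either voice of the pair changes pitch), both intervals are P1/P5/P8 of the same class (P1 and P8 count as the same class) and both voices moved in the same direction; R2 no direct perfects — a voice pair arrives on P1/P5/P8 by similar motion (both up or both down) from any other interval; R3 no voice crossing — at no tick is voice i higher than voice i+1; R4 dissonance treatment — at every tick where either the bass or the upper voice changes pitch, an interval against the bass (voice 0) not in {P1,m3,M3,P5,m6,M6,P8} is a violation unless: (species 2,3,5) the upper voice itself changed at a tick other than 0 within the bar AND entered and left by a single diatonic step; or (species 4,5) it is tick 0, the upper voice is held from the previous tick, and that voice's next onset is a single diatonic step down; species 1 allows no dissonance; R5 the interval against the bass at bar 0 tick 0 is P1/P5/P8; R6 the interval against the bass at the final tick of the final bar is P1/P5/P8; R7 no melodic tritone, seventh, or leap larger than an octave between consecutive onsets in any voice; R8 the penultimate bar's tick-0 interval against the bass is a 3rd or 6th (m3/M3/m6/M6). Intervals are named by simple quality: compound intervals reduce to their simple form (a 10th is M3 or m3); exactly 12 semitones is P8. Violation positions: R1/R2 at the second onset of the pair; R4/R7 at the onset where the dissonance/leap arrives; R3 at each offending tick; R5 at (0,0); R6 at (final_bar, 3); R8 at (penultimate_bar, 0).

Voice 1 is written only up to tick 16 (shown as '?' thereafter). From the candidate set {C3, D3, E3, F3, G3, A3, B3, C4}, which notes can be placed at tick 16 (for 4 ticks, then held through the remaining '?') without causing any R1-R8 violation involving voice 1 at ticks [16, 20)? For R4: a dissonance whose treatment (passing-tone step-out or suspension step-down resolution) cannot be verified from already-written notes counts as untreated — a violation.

{A3, C4, G3}

C3: violates R2
D3: violates R4
E3: violates R1
F3: violates R4
G3: legal
A3: legal
B3: violates R4
C4: legal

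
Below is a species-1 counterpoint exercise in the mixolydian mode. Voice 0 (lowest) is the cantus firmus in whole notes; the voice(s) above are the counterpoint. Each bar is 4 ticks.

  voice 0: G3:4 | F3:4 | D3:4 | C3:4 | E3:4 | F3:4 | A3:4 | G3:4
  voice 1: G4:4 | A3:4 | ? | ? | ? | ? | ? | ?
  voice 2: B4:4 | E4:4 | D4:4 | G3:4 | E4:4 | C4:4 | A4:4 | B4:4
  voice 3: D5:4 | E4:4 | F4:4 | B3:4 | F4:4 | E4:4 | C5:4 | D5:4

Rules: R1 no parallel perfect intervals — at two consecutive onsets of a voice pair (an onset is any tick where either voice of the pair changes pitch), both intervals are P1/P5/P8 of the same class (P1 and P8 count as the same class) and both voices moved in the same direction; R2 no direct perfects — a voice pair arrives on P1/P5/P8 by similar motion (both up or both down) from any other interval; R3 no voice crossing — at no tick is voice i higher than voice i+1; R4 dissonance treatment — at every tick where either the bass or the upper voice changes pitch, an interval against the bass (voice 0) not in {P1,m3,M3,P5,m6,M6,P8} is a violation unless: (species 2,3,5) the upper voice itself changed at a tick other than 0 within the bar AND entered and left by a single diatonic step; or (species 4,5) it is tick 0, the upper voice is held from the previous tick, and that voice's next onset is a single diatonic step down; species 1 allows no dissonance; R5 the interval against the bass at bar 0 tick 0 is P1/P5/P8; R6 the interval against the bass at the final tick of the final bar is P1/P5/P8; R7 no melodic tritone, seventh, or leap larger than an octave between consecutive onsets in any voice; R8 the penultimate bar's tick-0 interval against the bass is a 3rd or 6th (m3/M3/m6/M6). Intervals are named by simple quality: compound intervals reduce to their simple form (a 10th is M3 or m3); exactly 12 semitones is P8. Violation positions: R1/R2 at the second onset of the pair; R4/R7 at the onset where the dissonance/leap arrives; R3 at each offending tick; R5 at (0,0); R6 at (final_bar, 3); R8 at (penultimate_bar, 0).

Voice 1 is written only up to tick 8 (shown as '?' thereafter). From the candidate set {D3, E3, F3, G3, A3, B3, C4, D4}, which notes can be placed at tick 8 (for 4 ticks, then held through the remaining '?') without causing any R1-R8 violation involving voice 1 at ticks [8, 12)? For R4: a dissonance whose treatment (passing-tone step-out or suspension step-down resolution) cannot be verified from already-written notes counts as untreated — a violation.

{A3, B3, D4, F3}

D3: violates R2
E3: violates R4
F3: legal
G3: violates R1,R4
A3: legal
B3: legal
C4: violates R4
D4: legal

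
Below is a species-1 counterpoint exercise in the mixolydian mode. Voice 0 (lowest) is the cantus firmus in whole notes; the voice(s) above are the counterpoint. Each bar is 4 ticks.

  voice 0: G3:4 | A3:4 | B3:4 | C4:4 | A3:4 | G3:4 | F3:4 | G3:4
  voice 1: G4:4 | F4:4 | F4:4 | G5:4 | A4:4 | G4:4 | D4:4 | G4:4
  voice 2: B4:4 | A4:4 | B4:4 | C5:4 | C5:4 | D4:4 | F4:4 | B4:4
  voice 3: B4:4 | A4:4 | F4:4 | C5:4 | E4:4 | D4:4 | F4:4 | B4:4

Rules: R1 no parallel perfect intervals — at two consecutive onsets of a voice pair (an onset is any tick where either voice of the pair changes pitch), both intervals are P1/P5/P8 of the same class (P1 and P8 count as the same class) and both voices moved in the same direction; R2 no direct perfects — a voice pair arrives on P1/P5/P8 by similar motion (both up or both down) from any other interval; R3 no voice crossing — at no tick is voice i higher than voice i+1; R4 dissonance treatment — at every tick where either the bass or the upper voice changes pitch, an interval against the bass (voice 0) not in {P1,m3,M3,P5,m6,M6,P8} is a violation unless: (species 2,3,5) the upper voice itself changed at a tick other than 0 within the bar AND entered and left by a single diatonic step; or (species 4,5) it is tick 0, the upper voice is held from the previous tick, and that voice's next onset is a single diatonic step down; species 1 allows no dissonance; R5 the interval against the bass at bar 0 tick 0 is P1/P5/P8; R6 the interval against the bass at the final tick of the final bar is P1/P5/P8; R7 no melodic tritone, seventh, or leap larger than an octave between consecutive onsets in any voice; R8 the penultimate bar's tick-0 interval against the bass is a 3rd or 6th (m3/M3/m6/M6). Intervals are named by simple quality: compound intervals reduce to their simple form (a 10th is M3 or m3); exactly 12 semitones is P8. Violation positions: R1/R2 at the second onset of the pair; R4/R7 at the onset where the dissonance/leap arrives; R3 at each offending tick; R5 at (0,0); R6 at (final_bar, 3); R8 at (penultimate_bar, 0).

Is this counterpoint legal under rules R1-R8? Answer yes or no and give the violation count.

No (46 violations)

bar 0: v0=G3 v1=G4 v2=B4 v3=B4 (M3)
bar 1: v0=A3 v1=F4 v2=A4 v3=A4 (P8)
bar 2: v0=B3 v1=F4 v2=B4 v3=F4 (TT)
bar 3: v0=C4 v1=G5 v2=C5 v3=C5 (P8)
bar 4: v0=A3 v1=A4 v2=C5 v3=E4 (P5)
bar 5: v0=G3 v1=G4 v2=D4 v3=D4 (P5)
bar 6: v0=F3 v1=D4 v2=F4 v3=F4 (P8)
bar 7: v0=G3 v1=G4 v2=B4 v3=B4 (M3)
  R5 @ bar0.0: opens on M3
  R5 @ bar0.0: opens on M3
  R1 @ bar1.0: B4/B4 P1 -> A4/A4 P1 similar
  R1 @ bar2.0: A3/A4 P8 -> B3/B4 P8 similar
  R3 @ bar2.0: B4 above F4
  R4 @ bar2.0: B3/F4 TT untreated
  R4 @ bar2.0: B3/F4 TT untreated
  R3 @ bar2.1: B4 above F4
  R3 @ bar2.2: B4 above F4
  R3 @ bar2.3: B4 above F4
  R1 @ bar3.0: B3/B4 P8 -> C4/C5 P8 similar
  R2 @ bar3.0: B3/F4 TT -> C4/G5 P5 similar
  R2 @ bar3.0: B3/F4 TT -> C4/C5 P8 similar
  R2 @ bar3.0: F4/B4 TT -> G5/C5 P5 similar
  R2 @ bar3.0: F4/F4 P1 -> G5/C5 P5 similar
  R2 @ bar3.0: B4/F4 TT -> C5/C5 P1 similar
  R3 @ bar3.0: G5 above C5
  R7 @ bar3.0: F4->G5 leap 14st
  R3 @ bar3.1: G5 above C5
  R3 @ bar3.2: G5 above C5
  R3 @ bar3.3: G5 above C5
  R2 @ bar4.0: C4/G5 P5 -> A3/A4 P8 similar
  R2 @ bar4.0: C4/C5 P8 -> A3/E4 P5 similar
  R3 @ bar4.0: C5 above E4
  R7 @ bar4.0: G5->A4 leap 10st
  R3 @ bar4.1: C5 above E4
  R3 @ bar4.2: C5 above E4
  R3 @ bar4.3: C5 above E4
  R1 @ bar5.0: A3/A4 P8 -> G3/G4 P8 similar
  R1 @ bar5.0: A3/E4 P5 -> G3/D4 P5 similar
  R2 @ bar5.0: A3/C5 m3 -> G3/D4 P5 similar
  R2 @ bar5.0: C5/E4 m6 -> D4/D4 P1 similar
  R3 @ bar5.0: G4 above D4
  R7 @ bar5.0: C5->D4 leap 10st
  R3 @ bar5.1: G4 above D4
  R3 @ bar5.2: G4 above D4
  R3 @ bar5.3: G4 above D4
  R1 @ bar6.0: D4/D4 P1 -> F4/F4 P1 similar
  R8 @ bar6.0: penult P8 not 3rd/6th
  R8 @ bar6.0: penult P8 not 3rd/6th
  R1 @ bar7.0: F4/F4 P1 -> B4/B4 P1 similar
  R2 @ bar7.0: F3/D4 M6 -> G3/G4 P8 similar
  R7 @ bar7.0: F4->B4 leap 6st
  R7 @ bar7.0: F4->B4 leap 6st
  R6 @ bar7.3: closes on M3
  R6 @ bar7.3: closes on M3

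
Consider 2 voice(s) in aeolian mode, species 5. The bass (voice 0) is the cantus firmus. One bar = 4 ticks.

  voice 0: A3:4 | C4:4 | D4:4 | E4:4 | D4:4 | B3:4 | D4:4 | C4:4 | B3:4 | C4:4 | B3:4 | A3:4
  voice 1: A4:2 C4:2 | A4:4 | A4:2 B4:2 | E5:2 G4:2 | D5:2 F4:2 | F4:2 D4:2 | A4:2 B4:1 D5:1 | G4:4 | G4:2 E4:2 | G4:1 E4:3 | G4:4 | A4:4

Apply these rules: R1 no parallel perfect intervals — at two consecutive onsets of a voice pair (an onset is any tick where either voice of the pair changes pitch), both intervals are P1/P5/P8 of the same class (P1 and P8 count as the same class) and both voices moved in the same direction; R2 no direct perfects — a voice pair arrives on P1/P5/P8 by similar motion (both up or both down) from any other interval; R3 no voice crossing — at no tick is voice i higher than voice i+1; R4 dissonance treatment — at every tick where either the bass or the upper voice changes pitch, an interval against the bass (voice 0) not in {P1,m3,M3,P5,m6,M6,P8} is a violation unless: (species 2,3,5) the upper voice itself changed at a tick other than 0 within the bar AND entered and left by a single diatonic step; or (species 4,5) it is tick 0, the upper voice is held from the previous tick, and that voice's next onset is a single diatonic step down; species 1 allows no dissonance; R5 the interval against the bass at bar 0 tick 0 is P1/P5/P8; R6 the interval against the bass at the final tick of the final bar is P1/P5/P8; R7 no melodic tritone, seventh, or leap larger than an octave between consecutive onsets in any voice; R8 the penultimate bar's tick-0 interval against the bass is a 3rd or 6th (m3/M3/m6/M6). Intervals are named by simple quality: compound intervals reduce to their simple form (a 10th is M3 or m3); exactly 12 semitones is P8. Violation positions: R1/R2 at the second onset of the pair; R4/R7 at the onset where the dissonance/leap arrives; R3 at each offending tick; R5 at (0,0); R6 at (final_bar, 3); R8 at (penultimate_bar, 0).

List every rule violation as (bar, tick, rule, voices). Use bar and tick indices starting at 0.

(3, 0, R2, (0, 1))
(5, 0, R4, (0, 1))
(6, 0, R2, (0, 1))
(7, 0, R2, (0, 1))
(8, 2, R4, (0, 1))
(9, 0, R2, (0, 1))

bar 0: v0=A3 v1=A4 downbeat P8
bar 1: v0=C4 v1=A4 downbeat M6
bar 2: v0=D4 v1=A4 downbeat P5
bar 3: v0=E4 v1=E5 downbeat P8
bar 4: v0=D4 v1=D5 downbeat P8
bar 5: v0=B3 v1=F4 downbeat TT
bar 6: v0=D4 v1=A4 downbeat P5
bar 7: v0=C4 v1=G4 downbeat P5
bar 8: v0=B3 v1=G4 downbeat m6
bar 9: v0=C4 v1=G4 downbeat P5
bar 10: v0=B3 v1=G4 downbeat m6
bar 11: v0=A3 v1=A4 downbeat P8
  -> R2 @ bar 3 tick 0 v(0, 1): D4/B4 M6 -> E4/E5 P8 similar
  -> R4 @ bar 5 tick 0 v(0, 1): B3/F4 TT untreated
  -> R2 @ bar 6 tick 0 v(0, 1): B3/D4 m3 -> D4/A4 P5 similar
  -> R2 @ bar 7 tick 0 v(0, 1): D4/D5 P8 -> C4/G4 P5 similar
  -> R4 @ bar 8 tick 2 v(0, 1): B3/E4 P4 untreated
  -> R2 @ bar 9 tick 0 v(0, 1): B3/E4 P4 -> C4/G4 P5 similar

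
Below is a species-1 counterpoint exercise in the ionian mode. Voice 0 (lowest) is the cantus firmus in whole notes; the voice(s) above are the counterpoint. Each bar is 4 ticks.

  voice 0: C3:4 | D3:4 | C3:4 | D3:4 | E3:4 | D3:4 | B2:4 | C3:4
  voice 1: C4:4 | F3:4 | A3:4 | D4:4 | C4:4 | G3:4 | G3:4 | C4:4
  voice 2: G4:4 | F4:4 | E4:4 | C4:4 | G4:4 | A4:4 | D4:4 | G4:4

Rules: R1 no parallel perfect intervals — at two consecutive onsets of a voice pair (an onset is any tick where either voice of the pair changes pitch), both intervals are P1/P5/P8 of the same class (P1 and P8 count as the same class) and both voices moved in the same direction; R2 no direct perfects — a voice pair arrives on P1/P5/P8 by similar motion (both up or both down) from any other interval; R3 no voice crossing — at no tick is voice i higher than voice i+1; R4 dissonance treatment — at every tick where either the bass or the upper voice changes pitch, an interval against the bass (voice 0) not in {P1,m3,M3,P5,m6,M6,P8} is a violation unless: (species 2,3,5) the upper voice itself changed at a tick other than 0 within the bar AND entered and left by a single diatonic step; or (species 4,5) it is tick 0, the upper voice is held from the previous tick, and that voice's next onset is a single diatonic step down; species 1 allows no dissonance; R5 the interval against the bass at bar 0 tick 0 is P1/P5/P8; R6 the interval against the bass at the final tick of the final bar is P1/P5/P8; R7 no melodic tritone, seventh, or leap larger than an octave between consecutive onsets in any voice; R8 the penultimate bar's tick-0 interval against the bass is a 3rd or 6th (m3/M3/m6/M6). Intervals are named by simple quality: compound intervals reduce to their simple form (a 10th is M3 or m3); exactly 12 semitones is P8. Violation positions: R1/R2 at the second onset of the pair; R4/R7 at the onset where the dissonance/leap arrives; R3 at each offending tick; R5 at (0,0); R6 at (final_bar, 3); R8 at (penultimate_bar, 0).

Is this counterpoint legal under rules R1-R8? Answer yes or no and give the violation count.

No (11 violations)

bar 0: v0=C3 v1=C4 v2=G4 (P5)
bar 1: v0=D3 v1=F3 v2=F4 (m3)
bar 2: v0=C3 v1=A3 v2=E4 (M3)
bar 3: v0=D3 v1=D4 v2=C4 (m7)
bar 4: v0=E3 v1=C4 v2=G4 (m3)
bar 5: v0=D3 v1=G3 v2=A4 (P5)
bar 6: v0=B2 v1=G3 v2=D4 (m3)
bar 7: v0=C3 v1=C4 v2=G4 (P5)
  R2 @ bar1.0: C4/G4 P5 -> F3/F4 P8 similar
  R2 @ bar3.0: C3/A3 M6 -> D3/D4 P8 similar
  R3 @ bar3.0: D4 above C4
  R4 @ bar3.0: D3/C4 m7 untreated
  R3 @ bar3.1: D4 above C4
  R3 @ bar3.2: D4 above C4
  R3 @ bar3.3: D4 above C4
  R4 @ bar5.0: D3/G3 P4 untreated
  R1 @ bar7.0: G3/D4 P5 -> C4/G4 P5 similar
  R2 @ bar7.0: B2/G3 m6 -> C3/C4 P8 similar
  R2 @ bar7.0: B2/D4 m3 -> C3/G4 P5 similar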